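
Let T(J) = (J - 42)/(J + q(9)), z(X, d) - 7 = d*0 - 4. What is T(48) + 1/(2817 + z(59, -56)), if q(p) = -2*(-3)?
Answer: 943/8460 ≈ 0.11147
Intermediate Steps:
q(p) = 6
z(X, d) = 3 (z(X, d) = 7 + (d*0 - 4) = 7 + (0 - 4) = 7 - 4 = 3)
T(J) = (-42 + J)/(6 + J) (T(J) = (J - 42)/(J + 6) = (-42 + J)/(6 + J))
T(48) + 1/(2817 + z(59, -56)) = (-42 + 48)/(6 + 48) + 1/(2817 + 3) = 6/54 + 1/2820 = (1/54)*6 + 1/2820 = ⅑ + 1/2820 = 943/8460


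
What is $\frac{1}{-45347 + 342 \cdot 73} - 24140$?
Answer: $- \frac{491997341}{20381} \approx -24140.0$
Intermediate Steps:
$\frac{1}{-45347 + 342 \cdot 73} - 24140 = \frac{1}{-45347 + 24966} - 24140 = \frac{1}{-20381} - 24140 = - \frac{1}{20381} - 24140 = - \frac{491997341}{20381}$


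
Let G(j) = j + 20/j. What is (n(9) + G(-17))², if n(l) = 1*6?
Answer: 42849/289 ≈ 148.27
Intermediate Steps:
n(l) = 6
(n(9) + G(-17))² = (6 + (-17 + 20/(-17)))² = (6 + (-17 + 20*(-1/17)))² = (6 + (-17 - 20/17))² = (6 - 309/17)² = (-207/17)² = 42849/289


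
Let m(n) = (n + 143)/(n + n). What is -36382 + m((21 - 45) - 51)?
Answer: -2728684/75 ≈ -36382.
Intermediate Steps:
m(n) = (143 + n)/(2*n) (m(n) = (143 + n)/((2*n)) = (143 + n)*(1/(2*n)) = (143 + n)/(2*n))
-36382 + m((21 - 45) - 51) = -36382 + (143 + ((21 - 45) - 51))/(2*((21 - 45) - 51)) = -36382 + (143 + (-24 - 51))/(2*(-24 - 51)) = -36382 + (1/2)*(143 - 75)/(-75) = -36382 + (1/2)*(-1/75)*68 = -36382 - 34/75 = -2728684/75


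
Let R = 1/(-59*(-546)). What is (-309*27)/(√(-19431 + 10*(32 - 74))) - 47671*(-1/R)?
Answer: 1535673594 + 2781*I*√19851/6617 ≈ 1.5357e+9 + 59.215*I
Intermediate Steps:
R = 1/32214 ≈ 3.1042e-5
(-309*27)/(√(-19431 + 10*(32 - 74))) - 47671*(-1/R) = (-309*27)/(√(-19431 + 10*(32 - 74))) - 47671/((-1*1/32214)) = -8343/√(-19431 + 10*(-42)) - 47671/(-1/32214) = -8343/√(-19431 - 420) - 47671*(-32214) = -8343*(-I*√19851/19851) + 1535673594 = -(-2781)*I*√19851/6617 + 1535673594 = 2781*I*√19851/6617 + 1535673594 = 1535673594 + 2781*I*√19851/6617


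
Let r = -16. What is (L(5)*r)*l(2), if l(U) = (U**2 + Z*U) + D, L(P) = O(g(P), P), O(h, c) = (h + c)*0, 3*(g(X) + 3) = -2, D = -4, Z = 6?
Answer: 0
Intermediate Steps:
g(X) = -11/3 (g(X) = -3 + (1/3)*(-2) = -3 - 2/3 = -11/3)
O(h, c) = 0 (O(h, c) = (c + h)*0 = 0)
L(P) = 0
l(U) = -4 + U**2 + 6*U (l(U) = (U**2 + 6*U) - 4 = -4 + U**2 + 6*U)
(L(5)*r)*l(2) = (0*(-16))*(-4 + 2**2 + 6*2) = 0*(-4 + 4 + 12) = 0*12 = 0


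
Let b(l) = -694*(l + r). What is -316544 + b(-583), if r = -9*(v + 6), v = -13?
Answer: 44336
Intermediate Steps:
r = 63 (r = -9*(-13 + 6) = -9*(-7) = 63)
b(l) = -43722 - 694*l (b(l) = -694*(l + 63) = -694*(63 + l) = -43722 - 694*l)
-316544 + b(-583) = -316544 + (-43722 - 694*(-583)) = -316544 + (-43722 + 404602) = -316544 + 360880 = 44336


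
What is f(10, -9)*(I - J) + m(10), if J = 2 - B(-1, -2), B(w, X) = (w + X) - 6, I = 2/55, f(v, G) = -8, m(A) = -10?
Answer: 4274/55 ≈ 77.709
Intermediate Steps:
I = 2/55 (I = 2*(1/55) = 2/55 ≈ 0.036364)
B(w, X) = -6 + X + w (B(w, X) = (X + w) - 6 = -6 + X + w)
J = 11 (J = 2 - (-6 - 2 - 1) = 2 - 1*(-9) = 2 + 9 = 11)
f(10, -9)*(I - J) + m(10) = -8*(2/55 - 1*11) - 10 = -8*(2/55 - 11) - 10 = -8*(-603/55) - 10 = 4824/55 - 10 = 4274/55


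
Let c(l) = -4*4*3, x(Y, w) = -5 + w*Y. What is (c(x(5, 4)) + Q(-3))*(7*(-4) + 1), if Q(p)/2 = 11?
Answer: 702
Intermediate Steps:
Q(p) = 22 (Q(p) = 2*11 = 22)
x(Y, w) = -5 + Y*w
c(l) = -48 (c(l) = -16*3 = -48)
(c(x(5, 4)) + Q(-3))*(7*(-4) + 1) = (-48 + 22)*(7*(-4) + 1) = -26*(-28 + 1) = -26*(-27) = 702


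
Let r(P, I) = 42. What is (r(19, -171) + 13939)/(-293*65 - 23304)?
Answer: -13981/42349 ≈ -0.33014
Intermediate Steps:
(r(19, -171) + 13939)/(-293*65 - 23304) = (42 + 13939)/(-293*65 - 23304) = 13981/(-19045 - 23304) = 13981/(-42349) = 13981*(-1/42349) = -13981/42349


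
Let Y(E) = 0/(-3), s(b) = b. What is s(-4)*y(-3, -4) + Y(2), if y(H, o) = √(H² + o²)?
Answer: -20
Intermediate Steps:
Y(E) = 0 (Y(E) = 0*(-⅓) = 0)
s(-4)*y(-3, -4) + Y(2) = -4*√((-3)² + (-4)²) + 0 = -4*√(9 + 16) + 0 = -4*√25 + 0 = -4*5 + 0 = -20 + 0 = -20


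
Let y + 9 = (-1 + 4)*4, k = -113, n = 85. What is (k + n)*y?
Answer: -84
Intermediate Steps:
y = 3 (y = -9 + (-1 + 4)*4 = -9 + 3*4 = -9 + 12 = 3)
(k + n)*y = (-113 + 85)*3 = -28*3 = -84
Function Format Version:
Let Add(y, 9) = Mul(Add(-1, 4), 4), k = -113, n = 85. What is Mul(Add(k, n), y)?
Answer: -84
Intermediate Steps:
y = 3 (y = Add(-9, Mul(Add(-1, 4), 4)) = Add(-9, Mul(3, 4)) = Add(-9, 12) = 3)
Mul(Add(k, n), y) = Mul(Add(-113, 85), 3) = Mul(-28, 3) = -84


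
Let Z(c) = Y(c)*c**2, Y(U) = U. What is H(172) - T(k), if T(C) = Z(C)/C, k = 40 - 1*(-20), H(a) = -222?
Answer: -3822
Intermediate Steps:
k = 60 (k = 40 + 20 = 60)
Z(c) = c**3 (Z(c) = c*c**2 = c**3)
T(C) = C**2 (T(C) = C**3/C = C**2)
H(172) - T(k) = -222 - 1*60**2 = -222 - 1*3600 = -222 - 3600 = -3822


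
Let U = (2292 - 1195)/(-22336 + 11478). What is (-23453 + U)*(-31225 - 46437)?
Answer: 9888460581701/5429 ≈ 1.8214e+9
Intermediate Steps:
U = -1097/10858 (U = 1097/(-10858) = 1097*(-1/10858) = -1097/10858 ≈ -0.10103)
(-23453 + U)*(-31225 - 46437) = (-23453 - 1097/10858)*(-31225 - 46437) = -254653771/10858*(-77662) = 9888460581701/5429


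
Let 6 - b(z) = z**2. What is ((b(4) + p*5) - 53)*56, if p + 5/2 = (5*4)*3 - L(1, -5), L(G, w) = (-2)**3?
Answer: 14812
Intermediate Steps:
L(G, w) = -8
b(z) = 6 - z**2
p = 131/2 (p = -5/2 + ((5*4)*3 - 1*(-8)) = -5/2 + (20*3 + 8) = -5/2 + (60 + 8) = -5/2 + 68 = 131/2 ≈ 65.500)
((b(4) + p*5) - 53)*56 = (((6 - 1*4**2) + (131/2)*5) - 53)*56 = (((6 - 1*16) + 655/2) - 53)*56 = (((6 - 16) + 655/2) - 53)*56 = ((-10 + 655/2) - 53)*56 = (635/2 - 53)*56 = (529/2)*56 = 14812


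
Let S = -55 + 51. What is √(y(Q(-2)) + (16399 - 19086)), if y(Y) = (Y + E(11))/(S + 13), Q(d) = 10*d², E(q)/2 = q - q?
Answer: I*√24143/3 ≈ 51.793*I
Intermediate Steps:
E(q) = 0 (E(q) = 2*(q - q) = 2*0 = 0)
S = -4
y(Y) = Y/9 (y(Y) = (Y + 0)/(-4 + 13) = Y/9)
√(y(Q(-2)) + (16399 - 19086)) = √((10*(-2)²)/9 + (16399 - 19086)) = √((10*4)/9 - 2687) = √((⅑)*40 - 2687) = √(40/9 - 2687) = √(-24143/9) = I*√24143/3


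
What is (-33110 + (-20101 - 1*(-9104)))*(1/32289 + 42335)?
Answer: -60292276069312/32289 ≈ -1.8673e+9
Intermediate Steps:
(-33110 + (-20101 - 1*(-9104)))*(1/32289 + 42335) = (-33110 + (-20101 + 9104))*(1/32289 + 42335) = (-33110 - 10997)*(1366954816/32289) = -44107*1366954816/32289 = -60292276069312/32289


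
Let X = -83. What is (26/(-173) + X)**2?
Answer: 206928225/29929 ≈ 6914.0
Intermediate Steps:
(26/(-173) + X)**2 = (26/(-173) - 83)**2 = (26*(-1/173) - 83)**2 = (-26/173 - 83)**2 = (-14385/173)**2 = 206928225/29929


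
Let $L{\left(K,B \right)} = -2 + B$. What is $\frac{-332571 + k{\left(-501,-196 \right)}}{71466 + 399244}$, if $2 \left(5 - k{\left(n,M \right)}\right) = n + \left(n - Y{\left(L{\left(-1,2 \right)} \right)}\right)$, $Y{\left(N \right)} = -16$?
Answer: $- \frac{332073}{470710} \approx -0.70547$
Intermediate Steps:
$k{\left(n,M \right)} = -3 - n$ ($k{\left(n,M \right)} = 5 - \frac{n + \left(n - -16\right)}{2} = 5 - \frac{n + \left(n + 16\right)}{2} = 5 - \frac{n + \left(16 + n\right)}{2} = 5 - \frac{16 + 2 n}{2} = 5 - \left(8 + n\right) = -3 - n$)
$\frac{-332571 + k{\left(-501,-196 \right)}}{71466 + 399244} = \frac{-332571 - -498}{71466 + 399244} = \frac{-332571 + \left(-3 + 501\right)}{470710} = \left(-332571 + 498\right) \frac{1}{470710} = \left(-332073\right) \frac{1}{470710} = - \frac{332073}{470710}$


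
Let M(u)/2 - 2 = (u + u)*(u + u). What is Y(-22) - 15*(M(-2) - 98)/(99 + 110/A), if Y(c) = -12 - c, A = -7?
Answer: 12340/583 ≈ 21.166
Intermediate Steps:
M(u) = 4 + 8*u**2 (M(u) = 4 + 2*((u + u)*(u + u)) = 4 + 2*((2*u)*(2*u)) = 4 + 2*(4*u**2) = 4 + 8*u**2)
Y(-22) - 15*(M(-2) - 98)/(99 + 110/A) = (-12 - 1*(-22)) - 15*((4 + 8*(-2)**2) - 98)/(99 + 110/(-7)) = (-12 + 22) - 15*((4 + 8*4) - 98)/(99 + 110*(-1/7)) = 10 - 15*((4 + 32) - 98)/(99 - 110/7) = 10 - 15*(36 - 98)/583/7 = 10 - (-930)*7/583 = 10 - 15*(-434/583) = 10 + 6510/583 = 12340/583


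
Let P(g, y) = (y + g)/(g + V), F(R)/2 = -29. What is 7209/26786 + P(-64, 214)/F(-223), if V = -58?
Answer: 6878598/23692217 ≈ 0.29033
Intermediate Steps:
F(R) = -58 (F(R) = 2*(-29) = -58)
P(g, y) = (g + y)/(-58 + g) (P(g, y) = (y + g)/(g - 58) = (g + y)/(-58 + g))
7209/26786 + P(-64, 214)/F(-223) = 7209/26786 + ((-64 + 214)/(-58 - 64))/(-58) = 7209*(1/26786) + (150/(-122))*(-1/58) = 7209/26786 - 1/122*150*(-1/58) = 7209/26786 - 75/61*(-1/58) = 7209/26786 + 75/3538 = 6878598/23692217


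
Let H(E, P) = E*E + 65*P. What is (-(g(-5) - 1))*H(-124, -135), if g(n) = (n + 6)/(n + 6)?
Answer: 0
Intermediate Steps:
g(n) = 1 (g(n) = (6 + n)/(6 + n) = 1)
H(E, P) = E² + 65*P
(-(g(-5) - 1))*H(-124, -135) = (-(1 - 1))*((-124)² + 65*(-135)) = (-1*0)*(15376 - 8775) = 0*6601 = 0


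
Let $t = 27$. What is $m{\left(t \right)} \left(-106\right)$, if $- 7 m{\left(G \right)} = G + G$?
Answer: $\frac{5724}{7} \approx 817.71$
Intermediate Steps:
$m{\left(G \right)} = - \frac{2 G}{7}$ ($m{\left(G \right)} = - \frac{G + G}{7} = - \frac{2 G}{7}$)
$m{\left(t \right)} \left(-106\right) = \left(- \frac{2}{7}\right) 27 \left(-106\right) = \left(- \frac{54}{7}\right) \left(-106\right) = \frac{5724}{7}$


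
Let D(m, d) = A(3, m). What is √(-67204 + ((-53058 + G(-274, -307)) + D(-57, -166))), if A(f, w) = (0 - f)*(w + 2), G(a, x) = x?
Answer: 2*I*√30101 ≈ 346.99*I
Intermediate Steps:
A(f, w) = -f*(2 + w) (A(f, w) = (-f)*(2 + w) = -f*(2 + w))
D(m, d) = -6 - 3*m (D(m, d) = -1*3*(2 + m) = -6 - 3*m)
√(-67204 + ((-53058 + G(-274, -307)) + D(-57, -166))) = √(-67204 + ((-53058 - 307) + (-6 - 3*(-57)))) = √(-67204 + (-53365 + (-6 + 171))) = √(-67204 + (-53365 + 165)) = √(-67204 - 53200) = √(-120404) = 2*I*√30101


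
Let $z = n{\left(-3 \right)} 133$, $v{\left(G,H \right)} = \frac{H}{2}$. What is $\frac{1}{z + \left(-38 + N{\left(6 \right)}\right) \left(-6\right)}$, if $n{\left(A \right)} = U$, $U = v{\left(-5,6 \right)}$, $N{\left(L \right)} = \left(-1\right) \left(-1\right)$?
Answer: $\frac{1}{621} \approx 0.0016103$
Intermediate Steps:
$v{\left(G,H \right)} = \frac{H}{2}$ ($v{\left(G,H \right)} = H \frac{1}{2} = \frac{H}{2}$)
$N{\left(L \right)} = 1$
$U = 3$ ($U = \frac{1}{2} \cdot 6 = 3$)
$n{\left(A \right)} = 3$
$z = 399$ ($z = 3 \cdot 133 = 399$)
$\frac{1}{z + \left(-38 + N{\left(6 \right)}\right) \left(-6\right)} = \frac{1}{399 + \left(-38 + 1\right) \left(-6\right)} = \frac{1}{399 - -222} = \frac{1}{399 + 222} = \frac{1}{621}$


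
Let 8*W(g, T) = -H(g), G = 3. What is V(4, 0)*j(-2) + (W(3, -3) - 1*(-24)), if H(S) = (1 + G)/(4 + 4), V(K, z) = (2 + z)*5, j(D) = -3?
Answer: -97/16 ≈ -6.0625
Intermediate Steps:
V(K, z) = 10 + 5*z
H(S) = 1/2 (H(S) = (1 + 3)/(4 + 4) = 4/8 = 4*(1/8) = 1/2)
W(g, T) = -1/16 (W(g, T) = (-1*1/2)/8 = (1/8)*(-1/2) = -1/16)
V(4, 0)*j(-2) + (W(3, -3) - 1*(-24)) = (10 + 5*0)*(-3) + (-1/16 - 1*(-24)) = (10 + 0)*(-3) + (-1/16 + 24) = 10*(-3) + 383/16 = -30 + 383/16 = -97/16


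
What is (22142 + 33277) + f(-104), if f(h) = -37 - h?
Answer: 55486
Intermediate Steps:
(22142 + 33277) + f(-104) = (22142 + 33277) + (-37 - 1*(-104)) = 55419 + (-37 + 104) = 55419 + 67 = 55486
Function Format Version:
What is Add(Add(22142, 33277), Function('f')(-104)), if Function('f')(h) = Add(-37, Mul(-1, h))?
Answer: 55486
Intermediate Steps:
Add(Add(22142, 33277), Function('f')(-104)) = Add(Add(22142, 33277), Add(-37, Mul(-1, -104))) = Add(55419, Add(-37, 104)) = Add(55419, 67) = 55486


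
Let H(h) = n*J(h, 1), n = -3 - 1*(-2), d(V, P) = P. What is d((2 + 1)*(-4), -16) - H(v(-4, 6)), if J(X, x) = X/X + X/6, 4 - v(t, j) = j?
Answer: -46/3 ≈ -15.333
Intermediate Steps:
v(t, j) = 4 - j
J(X, x) = 1 + X/6 (J(X, x) = 1 + X*(1/6) = 1 + X/6)
n = -1 (n = -3 + 2 = -1)
H(h) = -1 - h/6 (H(h) = -(1 + h/6) = -1 - h/6)
d((2 + 1)*(-4), -16) - H(v(-4, 6)) = -16 - (-1 - (4 - 1*6)/6) = -16 - (-1 - (4 - 6)/6) = -16 - (-1 - 1/6*(-2)) = -16 - (-1 + 1/3) = -16 - 1*(-2/3) = -16 + 2/3 = -46/3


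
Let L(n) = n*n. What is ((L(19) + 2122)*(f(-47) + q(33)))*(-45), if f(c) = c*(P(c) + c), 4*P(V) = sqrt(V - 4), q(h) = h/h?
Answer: -246934350 + 5251545*I*sqrt(51)/4 ≈ -2.4693e+8 + 9.3759e+6*I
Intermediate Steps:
q(h) = 1
P(V) = sqrt(-4 + V)/4 (P(V) = sqrt(V - 4)/4 = sqrt(-4 + V)/4)
L(n) = n**2
f(c) = c*(c + sqrt(-4 + c)/4) (f(c) = c*(sqrt(-4 + c)/4 + c) = c*(c + sqrt(-4 + c)/4))
((L(19) + 2122)*(f(-47) + q(33)))*(-45) = ((19**2 + 2122)*((1/4)*(-47)*(sqrt(-4 - 47) + 4*(-47)) + 1))*(-45) = ((361 + 2122)*((1/4)*(-47)*(sqrt(-51) - 188) + 1))*(-45) = (2483*((1/4)*(-47)*(I*sqrt(51) - 188) + 1))*(-45) = (2483*((1/4)*(-47)*(-188 + I*sqrt(51)) + 1))*(-45) = (2483*((2209 - 47*I*sqrt(51)/4) + 1))*(-45) = (2483*(2210 - 47*I*sqrt(51)/4))*(-45) = (5487430 - 116701*I*sqrt(51)/4)*(-45) = -246934350 + 5251545*I*sqrt(51)/4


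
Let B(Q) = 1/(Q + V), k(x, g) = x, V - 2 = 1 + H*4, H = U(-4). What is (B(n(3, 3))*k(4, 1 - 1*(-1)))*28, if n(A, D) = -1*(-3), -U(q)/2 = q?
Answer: 56/19 ≈ 2.9474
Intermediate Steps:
U(q) = -2*q
H = 8 (H = -2*(-4) = 8)
n(A, D) = 3
V = 35 (V = 2 + (1 + 8*4) = 2 + (1 + 32) = 2 + 33 = 35)
B(Q) = 1/(35 + Q) (B(Q) = 1/(Q + 35) = 1/(35 + Q))
(B(n(3, 3))*k(4, 1 - 1*(-1)))*28 = (4/(35 + 3))*28 = (4/38)*28 = ((1/38)*4)*28 = (2/19)*28 = 56/19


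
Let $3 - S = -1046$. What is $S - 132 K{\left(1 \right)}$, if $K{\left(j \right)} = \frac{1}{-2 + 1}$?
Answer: $1181$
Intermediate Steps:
$S = 1049$ ($S = 3 - -1046 = 3 + 1046 = 1049$)
$K{\left(j \right)} = -1$ ($K{\left(j \right)} = \frac{1}{-1} = -1$)
$S - 132 K{\left(1 \right)} = 1049 - 132 \left(-1\right) = 1049 - -132 = 1049 + 132 = 1181$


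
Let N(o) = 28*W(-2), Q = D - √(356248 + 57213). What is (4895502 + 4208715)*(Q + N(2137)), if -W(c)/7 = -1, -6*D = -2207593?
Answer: 6703037426291/2 - 9104217*√413461 ≈ 3.3457e+12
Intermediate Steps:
D = 2207593/6 (D = -⅙*(-2207593) = 2207593/6 ≈ 3.6793e+5)
W(c) = 7 (W(c) = -7*(-1) = 7)
Q = 2207593/6 - √413461 (Q = 2207593/6 - √(356248 + 57213) = 2207593/6 - √413461 ≈ 3.6729e+5)
N(o) = 196 (N(o) = 28*7 = 196)
(4895502 + 4208715)*(Q + N(2137)) = (4895502 + 4208715)*((2207593/6 - √413461) + 196) = 9104217*(2208769/6 - √413461) = 6703037426291/2 - 9104217*√413461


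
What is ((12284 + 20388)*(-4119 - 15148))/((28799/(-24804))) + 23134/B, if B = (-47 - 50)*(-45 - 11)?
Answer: 42407367076031569/78218084 ≈ 5.4217e+8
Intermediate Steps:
B = 5432 (B = -97*(-56) = 5432)
((12284 + 20388)*(-4119 - 15148))/((28799/(-24804))) + 23134/B = ((12284 + 20388)*(-4119 - 15148))/((28799/(-24804))) + 23134/5432 = (32672*(-19267))/((28799*(-1/24804))) + 23134*(1/5432) = -629491424/(-28799/24804) + 11567/2716 = -629491424*(-24804/28799) + 11567/2716 = 15613905280896/28799 + 11567/2716 = 42407367076031569/78218084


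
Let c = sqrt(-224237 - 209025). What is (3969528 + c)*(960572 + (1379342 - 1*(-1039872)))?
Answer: 13416155161008 + 3379786*I*sqrt(433262) ≈ 1.3416e+13 + 2.2247e+9*I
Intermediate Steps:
c = I*sqrt(433262) (c = sqrt(-433262) = I*sqrt(433262) ≈ 658.23*I)
(3969528 + c)*(960572 + (1379342 - 1*(-1039872))) = (3969528 + I*sqrt(433262))*(960572 + (1379342 - 1*(-1039872))) = (3969528 + I*sqrt(433262))*(960572 + (1379342 + 1039872)) = (3969528 + I*sqrt(433262))*(960572 + 2419214) = (3969528 + I*sqrt(433262))*3379786 = 13416155161008 + 3379786*I*sqrt(433262)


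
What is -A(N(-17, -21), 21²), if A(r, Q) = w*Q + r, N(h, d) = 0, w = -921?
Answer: 406161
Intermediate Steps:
A(r, Q) = r - 921*Q (A(r, Q) = -921*Q + r = r - 921*Q)
-A(N(-17, -21), 21²) = -(0 - 921*21²) = -(0 - 921*441) = -(0 - 406161) = -1*(-406161) = 406161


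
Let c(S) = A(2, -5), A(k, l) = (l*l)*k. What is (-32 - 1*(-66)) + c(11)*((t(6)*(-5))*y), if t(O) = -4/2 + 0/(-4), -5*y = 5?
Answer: -466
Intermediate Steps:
A(k, l) = k*l**2 (A(k, l) = l**2*k = k*l**2)
c(S) = 50 (c(S) = 2*(-5)**2 = 2*25 = 50)
y = -1 (y = -1/5*5 = -1)
t(O) = -2 (t(O) = -4*1/2 + 0*(-1/4) = -2 + 0 = -2)
(-32 - 1*(-66)) + c(11)*((t(6)*(-5))*y) = (-32 - 1*(-66)) + 50*(-2*(-5)*(-1)) = (-32 + 66) + 50*(10*(-1)) = 34 + 50*(-10) = 34 - 500 = -466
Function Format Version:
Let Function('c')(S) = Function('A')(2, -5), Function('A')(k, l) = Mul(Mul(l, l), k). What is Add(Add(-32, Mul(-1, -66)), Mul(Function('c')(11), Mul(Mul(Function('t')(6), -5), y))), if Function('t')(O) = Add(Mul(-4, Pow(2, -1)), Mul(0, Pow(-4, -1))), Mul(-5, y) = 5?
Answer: -466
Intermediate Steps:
Function('A')(k, l) = Mul(k, Pow(l, 2)) (Function('A')(k, l) = Mul(Pow(l, 2), k) = Mul(k, Pow(l, 2)))
Function('c')(S) = 50 (Function('c')(S) = Mul(2, Pow(-5, 2)) = Mul(2, 25) = 50)
y = -1 (y = Mul(Rational(-1, 5), 5) = -1)
Function('t')(O) = -2 (Function('t')(O) = Add(Mul(-4, Rational(1, 2)), Mul(0, Rational(-1, 4))) = Add(-2, 0) = -2)
Add(Add(-32, Mul(-1, -66)), Mul(Function('c')(11), Mul(Mul(Function('t')(6), -5), y))) = Add(Add(-32, Mul(-1, -66)), Mul(50, Mul(Mul(-2, -5), -1))) = Add(Add(-32, 66), Mul(50, Mul(10, -1))) = Add(34, Mul(50, -10)) = Add(34, -500) = -466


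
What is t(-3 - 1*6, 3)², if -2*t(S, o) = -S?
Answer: 81/4 ≈ 20.250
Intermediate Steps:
t(S, o) = S/2 (t(S, o) = -(-1)*S/2 = S/2)
t(-3 - 1*6, 3)² = ((-3 - 1*6)/2)² = ((-3 - 6)/2)² = ((½)*(-9))² = (-9/2)² = 81/4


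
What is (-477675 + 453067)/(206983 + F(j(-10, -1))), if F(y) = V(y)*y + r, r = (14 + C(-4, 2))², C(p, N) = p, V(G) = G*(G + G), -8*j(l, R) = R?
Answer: -6299648/53013249 ≈ -0.11883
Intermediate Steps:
j(l, R) = -R/8
V(G) = 2*G² (V(G) = G*(2*G) = 2*G²)
r = 100 (r = (14 - 4)² = 10² = 100)
F(y) = 100 + 2*y³ (F(y) = (2*y²)*y + 100 = 2*y³ + 100 = 100 + 2*y³)
(-477675 + 453067)/(206983 + F(j(-10, -1))) = (-477675 + 453067)/(206983 + (100 + 2*(-⅛*(-1))³)) = -24608/(206983 + (100 + 2*(⅛)³)) = -24608/(206983 + (100 + 2*(1/512))) = -24608/(206983 + (100 + 1/256)) = -24608/(206983 + 25601/256) = -24608/53013249/256 = -24608*256/53013249 = -6299648/53013249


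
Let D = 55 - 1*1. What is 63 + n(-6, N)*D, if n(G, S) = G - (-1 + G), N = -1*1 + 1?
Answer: 117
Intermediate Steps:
N = 0 (N = -1 + 1 = 0)
n(G, S) = 1 (n(G, S) = G + (1 - G) = 1)
D = 54 (D = 55 - 1 = 54)
63 + n(-6, N)*D = 63 + 1*54 = 63 + 54 = 117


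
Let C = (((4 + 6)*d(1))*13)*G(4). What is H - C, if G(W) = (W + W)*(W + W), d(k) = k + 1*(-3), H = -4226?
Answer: 12414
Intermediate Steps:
d(k) = -3 + k (d(k) = k - 3 = -3 + k)
G(W) = 4*W² (G(W) = (2*W)*(2*W) = 4*W²)
C = -16640 (C = (((4 + 6)*(-3 + 1))*13)*(4*4²) = ((10*(-2))*13)*(4*16) = -20*13*64 = -260*64 = -16640)
H - C = -4226 - 1*(-16640) = -4226 + 16640 = 12414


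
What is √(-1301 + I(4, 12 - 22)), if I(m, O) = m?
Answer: I*√1297 ≈ 36.014*I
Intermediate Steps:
√(-1301 + I(4, 12 - 22)) = √(-1301 + 4) = √(-1297) = I*√1297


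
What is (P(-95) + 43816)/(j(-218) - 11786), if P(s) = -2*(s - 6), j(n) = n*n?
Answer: 22009/17869 ≈ 1.2317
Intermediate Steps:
j(n) = n²
P(s) = 12 - 2*s (P(s) = -2*(-6 + s) = 12 - 2*s)
(P(-95) + 43816)/(j(-218) - 11786) = ((12 - 2*(-95)) + 43816)/((-218)² - 11786) = ((12 + 190) + 43816)/(47524 - 11786) = (202 + 43816)/35738 = 44018*(1/35738) = 22009/17869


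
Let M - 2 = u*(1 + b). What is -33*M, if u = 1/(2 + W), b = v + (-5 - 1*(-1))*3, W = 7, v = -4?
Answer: -11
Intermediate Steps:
b = -16 (b = -4 + (-5 - 1*(-1))*3 = -4 + (-5 + 1)*3 = -4 - 4*3 = -4 - 12 = -16)
u = ⅑ (u = 1/(2 + 7) = 1/9 = ⅑ ≈ 0.11111)
M = ⅓ (M = 2 + (1 - 16)/9 = 2 + (⅑)*(-15) = 2 - 5/3 = ⅓ ≈ 0.33333)
-33*M = -33*⅓ = -11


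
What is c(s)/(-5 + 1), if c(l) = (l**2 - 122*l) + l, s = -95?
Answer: -5130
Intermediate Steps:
c(l) = l**2 - 121*l
c(s)/(-5 + 1) = (-95*(-121 - 95))/(-5 + 1) = -95*(-216)/(-4) = 20520*(-1/4) = -5130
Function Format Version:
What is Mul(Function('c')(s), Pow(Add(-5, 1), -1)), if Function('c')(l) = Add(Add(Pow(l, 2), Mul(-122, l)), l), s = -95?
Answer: -5130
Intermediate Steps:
Function('c')(l) = Add(Pow(l, 2), Mul(-121, l))
Mul(Function('c')(s), Pow(Add(-5, 1), -1)) = Mul(Mul(-95, Add(-121, -95)), Pow(Add(-5, 1), -1)) = Mul(Mul(-95, -216), Pow(-4, -1)) = Mul(20520, Rational(-1, 4)) = -5130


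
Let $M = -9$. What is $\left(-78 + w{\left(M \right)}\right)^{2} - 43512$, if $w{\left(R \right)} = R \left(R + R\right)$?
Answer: $-36456$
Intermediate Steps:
$w{\left(R \right)} = 2 R^{2}$ ($w{\left(R \right)} = R 2 R = 2 R^{2}$)
$\left(-78 + w{\left(M \right)}\right)^{2} - 43512 = \left(-78 + 2 \left(-9\right)^{2}\right)^{2} - 43512 = \left(-78 + 2 \cdot 81\right)^{2} - 43512 = \left(-78 + 162\right)^{2} - 43512 = 84^{2} - 43512 = 7056 - 43512 = -36456$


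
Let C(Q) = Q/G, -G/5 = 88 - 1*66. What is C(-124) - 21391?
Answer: -1176443/55 ≈ -21390.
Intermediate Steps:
G = -110 (G = -5*(88 - 1*66) = -5*(88 - 66) = -5*22 = -110)
C(Q) = -Q/110 (C(Q) = Q/(-110) = Q*(-1/110) = -Q/110)
C(-124) - 21391 = -1/110*(-124) - 21391 = 62/55 - 21391 = -1176443/55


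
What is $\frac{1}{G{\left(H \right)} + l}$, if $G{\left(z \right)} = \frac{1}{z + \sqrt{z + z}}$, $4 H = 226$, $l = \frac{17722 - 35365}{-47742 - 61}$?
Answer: $\frac{10904452707127}{4224331737277} + \frac{9140507236 \sqrt{113}}{4224331737277} \approx 2.6043$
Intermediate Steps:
$l = \frac{17643}{47803}$ ($l = - \frac{17643}{-47803} = \left(-17643\right) \left(- \frac{1}{47803}\right) = \frac{17643}{47803} \approx 0.36908$)
$H = \frac{113}{2}$ ($H = \frac{1}{4} \cdot 226 = \frac{113}{2} \approx 56.5$)
$G{\left(z \right)} = \frac{1}{z + \sqrt{2} \sqrt{z}}$ ($G{\left(z \right)} = \frac{1}{z + \sqrt{2 z}} = \frac{1}{z + \sqrt{2} \sqrt{z}}$)
$\frac{1}{G{\left(H \right)} + l} = \frac{1}{\frac{1}{\frac{113}{2} + \sqrt{2} \sqrt{\frac{113}{2}}} + \frac{17643}{47803}} = \frac{1}{\frac{1}{\frac{113}{2} + \sqrt{2} \frac{\sqrt{226}}{2}} + \frac{17643}{47803}} = \frac{1}{\frac{1}{\frac{113}{2} + \sqrt{113}} + \frac{17643}{47803}} = \frac{1}{\frac{17643}{47803} + \frac{1}{\frac{113}{2} + \sqrt{113}}}$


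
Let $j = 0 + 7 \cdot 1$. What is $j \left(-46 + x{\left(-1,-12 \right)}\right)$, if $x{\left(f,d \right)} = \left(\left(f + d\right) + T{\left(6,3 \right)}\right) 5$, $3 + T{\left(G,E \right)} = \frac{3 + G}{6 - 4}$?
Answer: $- \frac{1449}{2} \approx -724.5$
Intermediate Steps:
$T{\left(G,E \right)} = - \frac{3}{2} + \frac{G}{2}$ ($T{\left(G,E \right)} = -3 + \frac{3 + G}{6 - 4} = -3 + \frac{3 + G}{2} = -3 + \left(3 + G\right) \frac{1}{2} = -3 + \left(\frac{3}{2} + \frac{G}{2}\right) = - \frac{3}{2} + \frac{G}{2}$)
$x{\left(f,d \right)} = \frac{15}{2} + 5 d + 5 f$ ($x{\left(f,d \right)} = \left(\left(f + d\right) + \left(- \frac{3}{2} + \frac{1}{2} \cdot 6\right)\right) 5 = \left(\left(d + f\right) + \left(- \frac{3}{2} + 3\right)\right) 5 = \left(\left(d + f\right) + \frac{3}{2}\right) 5 = \left(\frac{3}{2} + d + f\right) 5 = \frac{15}{2} + 5 d + 5 f$)
$j = 7$ ($j = 0 + 7 = 7$)
$j \left(-46 + x{\left(-1,-12 \right)}\right) = 7 \left(-46 + \left(\frac{15}{2} + 5 \left(-12\right) + 5 \left(-1\right)\right)\right) = 7 \left(-46 - \frac{115}{2}\right) = 7 \left(- \frac{207}{2}\right) = - \frac{1449}{2}$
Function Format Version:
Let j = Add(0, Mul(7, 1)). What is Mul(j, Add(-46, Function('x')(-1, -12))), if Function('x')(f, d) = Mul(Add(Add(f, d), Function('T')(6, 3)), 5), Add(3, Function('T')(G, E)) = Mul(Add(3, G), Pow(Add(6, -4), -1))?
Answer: Rational(-1449, 2) ≈ -724.50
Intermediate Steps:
Function('T')(G, E) = Add(Rational(-3, 2), Mul(Rational(1, 2), G)) (Function('T')(G, E) = Add(-3, Mul(Add(3, G), Pow(Add(6, -4), -1))) = Add(-3, Mul(Add(3, G), Pow(2, -1))) = Add(-3, Mul(Add(3, G), Rational(1, 2))) = Add(-3, Add(Rational(3, 2), Mul(Rational(1, 2), G))) = Add(Rational(-3, 2), Mul(Rational(1, 2), G)))
Function('x')(f, d) = Add(Rational(15, 2), Mul(5, d), Mul(5, f)) (Function('x')(f, d) = Mul(Add(Add(f, d), Add(Rational(-3, 2), Mul(Rational(1, 2), 6))), 5) = Mul(Add(Add(d, f), Add(Rational(-3, 2), 3)), 5) = Mul(Add(Add(d, f), Rational(3, 2)), 5) = Mul(Add(Rational(3, 2), d, f), 5) = Add(Rational(15, 2), Mul(5, d), Mul(5, f)))
j = 7 (j = Add(0, 7) = 7)
Mul(j, Add(-46, Function('x')(-1, -12))) = Mul(7, Add(-46, Add(Rational(15, 2), Mul(5, -12), Mul(5, -1)))) = Mul(7, Add(-46, Add(Rational(15, 2), -60, -5))) = Mul(7, Add(-46, Rational(-115, 2))) = Mul(7, Rational(-207, 2)) = Rational(-1449, 2)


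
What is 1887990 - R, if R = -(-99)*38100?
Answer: -1883910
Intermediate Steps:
R = 3771900 (R = -1*(-3771900) = 3771900)
1887990 - R = 1887990 - 1*3771900 = 1887990 - 3771900 = -1883910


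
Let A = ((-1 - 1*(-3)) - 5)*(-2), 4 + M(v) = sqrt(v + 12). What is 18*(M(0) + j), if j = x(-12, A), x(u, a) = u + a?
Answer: -180 + 36*sqrt(3) ≈ -117.65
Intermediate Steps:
M(v) = -4 + sqrt(12 + v) (M(v) = -4 + sqrt(v + 12) = -4 + sqrt(12 + v))
A = 6 (A = ((-1 + 3) - 5)*(-2) = (2 - 5)*(-2) = -3*(-2) = 6)
x(u, a) = a + u
j = -6 (j = 6 - 12 = -6)
18*(M(0) + j) = 18*((-4 + sqrt(12 + 0)) - 6) = 18*((-4 + sqrt(12)) - 6) = 18*((-4 + 2*sqrt(3)) - 6) = 18*(-10 + 2*sqrt(3)) = -180 + 36*sqrt(3)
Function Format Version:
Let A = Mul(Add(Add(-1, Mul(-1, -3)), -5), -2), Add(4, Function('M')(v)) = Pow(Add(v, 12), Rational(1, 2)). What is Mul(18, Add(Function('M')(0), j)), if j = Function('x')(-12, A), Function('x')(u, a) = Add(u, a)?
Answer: Add(-180, Mul(36, Pow(3, Rational(1, 2)))) ≈ -117.65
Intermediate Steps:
Function('M')(v) = Add(-4, Pow(Add(12, v), Rational(1, 2))) (Function('M')(v) = Add(-4, Pow(Add(v, 12), Rational(1, 2))) = Add(-4, Pow(Add(12, v), Rational(1, 2))))
A = 6 (A = Mul(Add(Add(-1, 3), -5), -2) = Mul(Add(2, -5), -2) = Mul(-3, -2) = 6)
Function('x')(u, a) = Add(a, u)
j = -6 (j = Add(6, -12) = -6)
Mul(18, Add(Function('M')(0), j)) = Mul(18, Add(Add(-4, Pow(Add(12, 0), Rational(1, 2))), -6)) = Mul(18, Add(Add(-4, Pow(12, Rational(1, 2))), -6)) = Mul(18, Add(Add(-4, Mul(2, Pow(3, Rational(1, 2)))), -6)) = Mul(18, Add(-10, Mul(2, Pow(3, Rational(1, 2))))) = Add(-180, Mul(36, Pow(3, Rational(1, 2))))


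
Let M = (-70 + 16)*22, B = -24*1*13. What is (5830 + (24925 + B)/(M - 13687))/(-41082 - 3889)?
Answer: -86696637/668943625 ≈ -0.12960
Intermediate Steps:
B = -312 (B = -24*13 = -312)
M = -1188 (M = -54*22 = -1188)
(5830 + (24925 + B)/(M - 13687))/(-41082 - 3889) = (5830 + (24925 - 312)/(-1188 - 13687))/(-41082 - 3889) = (5830 + 24613/(-14875))/(-44971) = (5830 + 24613*(-1/14875))*(-1/44971) = (5830 - 24613/14875)*(-1/44971) = (86696637/14875)*(-1/44971) = -86696637/668943625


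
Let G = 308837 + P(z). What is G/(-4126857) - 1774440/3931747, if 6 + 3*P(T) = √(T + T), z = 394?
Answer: -2845707073275/5408585876393 - 2*√197/12380571 ≈ -0.52615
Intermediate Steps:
P(T) = -2 + √2*√T/3 (P(T) = -2 + √(T + T)/3 = -2 + √(2*T)/3 = -2 + (√2*√T)/3 = -2 + √2*√T/3)
G = 308835 + 2*√197/3 (G = 308837 + (-2 + √2*√394/3) = 308837 + (-2 + 2*√197/3) = 308835 + 2*√197/3 ≈ 3.0884e+5)
G/(-4126857) - 1774440/3931747 = (308835 + 2*√197/3)/(-4126857) - 1774440/3931747 = (308835 + 2*√197/3)*(-1/4126857) - 1774440*1/3931747 = (-102945/1375619 - 2*√197/12380571) - 1774440/3931747 = -2845707073275/5408585876393 - 2*√197/12380571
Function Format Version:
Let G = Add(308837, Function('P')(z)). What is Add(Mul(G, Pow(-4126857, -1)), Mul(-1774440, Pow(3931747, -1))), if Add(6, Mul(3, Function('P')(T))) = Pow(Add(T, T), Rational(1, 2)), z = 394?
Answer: Add(Rational(-2845707073275, 5408585876393), Mul(Rational(-2, 12380571), Pow(197, Rational(1, 2)))) ≈ -0.52615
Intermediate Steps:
Function('P')(T) = Add(-2, Mul(Rational(1, 3), Pow(2, Rational(1, 2)), Pow(T, Rational(1, 2)))) (Function('P')(T) = Add(-2, Mul(Rational(1, 3), Pow(Add(T, T), Rational(1, 2)))) = Add(-2, Mul(Rational(1, 3), Pow(Mul(2, T), Rational(1, 2)))) = Add(-2, Mul(Rational(1, 3), Mul(Pow(2, Rational(1, 2)), Pow(T, Rational(1, 2))))) = Add(-2, Mul(Rational(1, 3), Pow(2, Rational(1, 2)), Pow(T, Rational(1, 2)))))
G = Add(308835, Mul(Rational(2, 3), Pow(197, Rational(1, 2)))) (G = Add(308837, Add(-2, Mul(Rational(1, 3), Pow(2, Rational(1, 2)), Pow(394, Rational(1, 2))))) = Add(308837, Add(-2, Mul(Rational(2, 3), Pow(197, Rational(1, 2))))) = Add(308835, Mul(Rational(2, 3), Pow(197, Rational(1, 2)))) ≈ 3.0884e+5)
Add(Mul(G, Pow(-4126857, -1)), Mul(-1774440, Pow(3931747, -1))) = Add(Mul(Add(308835, Mul(Rational(2, 3), Pow(197, Rational(1, 2)))), Pow(-4126857, -1)), Mul(-1774440, Pow(3931747, -1))) = Add(Mul(Add(308835, Mul(Rational(2, 3), Pow(197, Rational(1, 2)))), Rational(-1, 4126857)), Mul(-1774440, Rational(1, 3931747))) = Add(Add(Rational(-102945, 1375619), Mul(Rational(-2, 12380571), Pow(197, Rational(1, 2)))), Rational(-1774440, 3931747)) = Add(Rational(-2845707073275, 5408585876393), Mul(Rational(-2, 12380571), Pow(197, Rational(1, 2))))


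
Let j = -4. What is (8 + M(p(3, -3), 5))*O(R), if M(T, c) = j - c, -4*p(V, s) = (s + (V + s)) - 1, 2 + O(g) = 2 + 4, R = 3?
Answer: -4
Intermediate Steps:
O(g) = 4 (O(g) = -2 + (2 + 4) = -2 + 6 = 4)
p(V, s) = ¼ - s/2 - V/4 (p(V, s) = -((s + (V + s)) - 1)/4 = -((V + 2*s) - 1)/4 = -(-1 + V + 2*s)/4 = ¼ - s/2 - V/4)
M(T, c) = -4 - c
(8 + M(p(3, -3), 5))*O(R) = (8 + (-4 - 1*5))*4 = (8 + (-4 - 5))*4 = (8 - 9)*4 = -1*4 = -4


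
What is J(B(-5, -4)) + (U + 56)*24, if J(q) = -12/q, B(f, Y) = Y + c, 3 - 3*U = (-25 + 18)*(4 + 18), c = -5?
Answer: 7804/3 ≈ 2601.3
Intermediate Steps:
U = 157/3 (U = 1 - (-25 + 18)*(4 + 18)/3 = 1 - (-7)*22/3 = 1 - ⅓*(-154) = 1 + 154/3 = 157/3 ≈ 52.333)
B(f, Y) = -5 + Y (B(f, Y) = Y - 5 = -5 + Y)
J(B(-5, -4)) + (U + 56)*24 = -12/(-5 - 4) + (157/3 + 56)*24 = -12/(-9) + (325/3)*24 = -12*(-⅑) + 2600 = 4/3 + 2600 = 7804/3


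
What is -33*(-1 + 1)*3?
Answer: 0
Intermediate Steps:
-33*(-1 + 1)*3 = -33*0*3 = 0*3 = 0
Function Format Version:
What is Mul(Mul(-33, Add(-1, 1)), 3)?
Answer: 0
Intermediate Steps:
Mul(Mul(-33, Add(-1, 1)), 3) = Mul(Mul(-33, 0), 3) = Mul(0, 3) = 0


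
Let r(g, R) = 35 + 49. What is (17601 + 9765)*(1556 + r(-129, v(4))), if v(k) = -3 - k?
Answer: 44880240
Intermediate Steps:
r(g, R) = 84
(17601 + 9765)*(1556 + r(-129, v(4))) = (17601 + 9765)*(1556 + 84) = 27366*1640 = 44880240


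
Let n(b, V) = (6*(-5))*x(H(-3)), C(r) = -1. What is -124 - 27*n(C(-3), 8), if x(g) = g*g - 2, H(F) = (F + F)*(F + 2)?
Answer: 27416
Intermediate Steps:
H(F) = 2*F*(2 + F) (H(F) = (2*F)*(2 + F) = 2*F*(2 + F))
x(g) = -2 + g² (x(g) = g² - 2 = -2 + g²)
n(b, V) = -1020 (n(b, V) = (6*(-5))*(-2 + (2*(-3)*(2 - 3))²) = -30*(-2 + (2*(-3)*(-1))²) = -30*(-2 + 6²) = -30*(-2 + 36) = -30*34 = -1020)
-124 - 27*n(C(-3), 8) = -124 - 27*(-1020) = -124 + 27540 = 27416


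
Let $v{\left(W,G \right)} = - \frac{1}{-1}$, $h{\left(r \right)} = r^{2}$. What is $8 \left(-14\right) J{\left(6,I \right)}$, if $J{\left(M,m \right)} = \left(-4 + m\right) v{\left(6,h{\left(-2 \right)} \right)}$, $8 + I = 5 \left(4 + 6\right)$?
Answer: $-4256$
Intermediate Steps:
$v{\left(W,G \right)} = 1$ ($v{\left(W,G \right)} = \left(-1\right) \left(-1\right) = 1$)
$I = 42$ ($I = -8 + 5 \left(4 + 6\right) = -8 + 5 \cdot 10 = -8 + 50 = 42$)
$J{\left(M,m \right)} = -4 + m$ ($J{\left(M,m \right)} = \left(-4 + m\right) 1 = -4 + m$)
$8 \left(-14\right) J{\left(6,I \right)} = 8 \left(-14\right) \left(-4 + 42\right) = \left(-112\right) 38 = -4256$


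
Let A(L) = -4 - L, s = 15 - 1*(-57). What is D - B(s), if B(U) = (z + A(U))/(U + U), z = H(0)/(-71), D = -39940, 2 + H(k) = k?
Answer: -68056861/1704 ≈ -39940.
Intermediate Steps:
H(k) = -2 + k
s = 72 (s = 15 + 57 = 72)
z = 2/71 (z = (-2 + 0)/(-71) = -2*(-1/71) = 2/71 ≈ 0.028169)
B(U) = (-282/71 - U)/(2*U) (B(U) = (2/71 + (-4 - U))/(U + U) = (-282/71 - U)/((2*U)) = (-282/71 - U)*(1/(2*U)) = (-282/71 - U)/(2*U))
D - B(s) = -39940 - (-282 - 71*72)/(142*72) = -39940 - (-282 - 5112)/(142*72) = -39940 - (-5394)/(142*72) = -39940 - 1*(-899/1704) = -39940 + 899/1704 = -68056861/1704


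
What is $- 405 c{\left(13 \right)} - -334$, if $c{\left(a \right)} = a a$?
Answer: $-68111$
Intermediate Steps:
$c{\left(a \right)} = a^{2}$
$- 405 c{\left(13 \right)} - -334 = - 405 \cdot 13^{2} - -334 = \left(-405\right) 169 + 334 = -68445 + 334 = -68111$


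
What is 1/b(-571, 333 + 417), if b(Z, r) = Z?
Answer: -1/571 ≈ -0.0017513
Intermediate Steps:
1/b(-571, 333 + 417) = 1/(-571) = -1/571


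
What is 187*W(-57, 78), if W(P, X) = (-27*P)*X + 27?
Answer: 22452903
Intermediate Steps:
W(P, X) = 27 - 27*P*X (W(P, X) = -27*P*X + 27 = 27 - 27*P*X)
187*W(-57, 78) = 187*(27 - 27*(-57)*78) = 187*(27 + 120042) = 187*120069 = 22452903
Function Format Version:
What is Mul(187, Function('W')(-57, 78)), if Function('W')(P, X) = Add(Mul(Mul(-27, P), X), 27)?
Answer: 22452903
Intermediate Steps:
Function('W')(P, X) = Add(27, Mul(-27, P, X)) (Function('W')(P, X) = Add(Mul(-27, P, X), 27) = Add(27, Mul(-27, P, X)))
Mul(187, Function('W')(-57, 78)) = Mul(187, Add(27, Mul(-27, -57, 78))) = Mul(187, Add(27, 120042)) = Mul(187, 120069) = 22452903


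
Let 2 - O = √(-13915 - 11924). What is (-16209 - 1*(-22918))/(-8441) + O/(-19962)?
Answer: -66970970/84249621 + I*√319/2218 ≈ -0.79491 + 0.0080526*I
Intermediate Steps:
O = 2 - 9*I*√319 (O = 2 - √(-13915 - 11924) = 2 - √(-25839) = 2 - 9*I*√319 ≈ 2.0 - 160.75*I)
(-16209 - 1*(-22918))/(-8441) + O/(-19962) = (-16209 - 1*(-22918))/(-8441) + (2 - 9*I*√319)/(-19962) = (-16209 + 22918)*(-1/8441) + (2 - 9*I*√319)*(-1/19962) = 6709*(-1/8441) + (-1/9981 + I*√319/2218) = -6709/8441 + (-1/9981 + I*√319/2218) = -66970970/84249621 + I*√319/2218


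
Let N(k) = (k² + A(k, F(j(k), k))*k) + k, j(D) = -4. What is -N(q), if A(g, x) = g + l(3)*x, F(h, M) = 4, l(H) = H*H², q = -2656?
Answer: -13819168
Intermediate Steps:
l(H) = H³
A(g, x) = g + 27*x (A(g, x) = g + 3³*x = g + 27*x)
N(k) = k + k² + k*(108 + k) (N(k) = (k² + (k + 27*4)*k) + k = (k² + (k + 108)*k) + k = (k² + (108 + k)*k) + k = (k² + k*(108 + k)) + k = k + k² + k*(108 + k))
-N(q) = -(-2656)*(109 + 2*(-2656)) = -(-2656)*(109 - 5312) = -(-2656)*(-5203) = -1*13819168 = -13819168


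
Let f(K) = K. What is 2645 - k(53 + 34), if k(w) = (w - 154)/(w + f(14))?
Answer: 267212/101 ≈ 2645.7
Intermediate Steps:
k(w) = (-154 + w)/(14 + w) (k(w) = (w - 154)/(w + 14) = (-154 + w)/(14 + w))
2645 - k(53 + 34) = 2645 - (-154 + (53 + 34))/(14 + (53 + 34)) = 2645 - (-154 + 87)/(14 + 87) = 2645 - (-67)/101 = 2645 - 1*(-67/101) = 2645 + 67/101 = 267212/101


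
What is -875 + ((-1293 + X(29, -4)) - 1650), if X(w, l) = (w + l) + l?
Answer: -3797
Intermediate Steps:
X(w, l) = w + 2*l (X(w, l) = (l + w) + l = w + 2*l)
-875 + ((-1293 + X(29, -4)) - 1650) = -875 + ((-1293 + (29 + 2*(-4))) - 1650) = -875 + ((-1293 + (29 - 8)) - 1650) = -875 + ((-1293 + 21) - 1650) = -875 + (-1272 - 1650) = -875 - 2922 = -3797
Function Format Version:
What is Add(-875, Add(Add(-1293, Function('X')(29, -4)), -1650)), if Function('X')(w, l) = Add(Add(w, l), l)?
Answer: -3797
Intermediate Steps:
Function('X')(w, l) = Add(w, Mul(2, l)) (Function('X')(w, l) = Add(Add(l, w), l) = Add(w, Mul(2, l)))
Add(-875, Add(Add(-1293, Function('X')(29, -4)), -1650)) = Add(-875, Add(Add(-1293, Add(29, Mul(2, -4))), -1650)) = Add(-875, Add(Add(-1293, Add(29, -8)), -1650)) = Add(-875, Add(Add(-1293, 21), -1650)) = Add(-875, Add(-1272, -1650)) = Add(-875, -2922) = -3797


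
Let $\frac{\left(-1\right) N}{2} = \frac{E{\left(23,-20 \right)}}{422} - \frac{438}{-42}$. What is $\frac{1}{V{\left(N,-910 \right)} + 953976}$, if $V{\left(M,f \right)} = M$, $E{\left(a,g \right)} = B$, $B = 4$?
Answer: $\frac{1477}{1408991718} \approx 1.0483 \cdot 10^{-6}$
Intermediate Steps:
$E{\left(a,g \right)} = 4$
$N = - \frac{30834}{1477}$ ($N = - 2 \left(\frac{4}{422} - \frac{438}{-42}\right) = - 2 \left(4 \cdot \frac{1}{422} - - \frac{73}{7}\right) = - 2 \left(\frac{2}{211} + \frac{73}{7}\right) = \left(-2\right) \frac{15417}{1477} = - \frac{30834}{1477} \approx -20.876$)
$\frac{1}{V{\left(N,-910 \right)} + 953976} = \frac{1}{- \frac{30834}{1477} + 953976} = \frac{1}{\frac{1408991718}{1477}} = \frac{1477}{1408991718}$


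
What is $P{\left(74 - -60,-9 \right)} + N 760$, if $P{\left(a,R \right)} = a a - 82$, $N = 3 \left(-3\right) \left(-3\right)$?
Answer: $38394$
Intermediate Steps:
$N = 27$ ($N = \left(-9\right) \left(-3\right) = 27$)
$P{\left(a,R \right)} = -82 + a^{2}$ ($P{\left(a,R \right)} = a^{2} - 82 = -82 + a^{2}$)
$P{\left(74 - -60,-9 \right)} + N 760 = \left(-82 + \left(74 - -60\right)^{2}\right) + 27 \cdot 760 = \left(-82 + \left(74 + 60\right)^{2}\right) + 20520 = \left(-82 + 134^{2}\right) + 20520 = \left(-82 + 17956\right) + 20520 = 17874 + 20520 = 38394$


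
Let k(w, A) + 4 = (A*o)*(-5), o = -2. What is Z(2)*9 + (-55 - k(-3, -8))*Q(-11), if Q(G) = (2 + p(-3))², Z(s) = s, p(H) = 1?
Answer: 279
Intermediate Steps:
k(w, A) = -4 + 10*A (k(w, A) = -4 + (A*(-2))*(-5) = -4 - 2*A*(-5) = -4 + 10*A)
Q(G) = 9 (Q(G) = (2 + 1)² = 3² = 9)
Z(2)*9 + (-55 - k(-3, -8))*Q(-11) = 2*9 + (-55 - (-4 + 10*(-8)))*9 = 18 + (-55 - (-4 - 80))*9 = 18 + (-55 - 1*(-84))*9 = 18 + (-55 + 84)*9 = 18 + 29*9 = 18 + 261 = 279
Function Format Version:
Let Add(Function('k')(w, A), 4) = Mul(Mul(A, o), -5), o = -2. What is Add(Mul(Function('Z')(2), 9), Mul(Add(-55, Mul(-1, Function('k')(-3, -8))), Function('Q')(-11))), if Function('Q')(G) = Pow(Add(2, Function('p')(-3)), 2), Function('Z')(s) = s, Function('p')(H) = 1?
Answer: 279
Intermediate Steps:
Function('k')(w, A) = Add(-4, Mul(10, A)) (Function('k')(w, A) = Add(-4, Mul(Mul(A, -2), -5)) = Add(-4, Mul(Mul(-2, A), -5)) = Add(-4, Mul(10, A)))
Function('Q')(G) = 9 (Function('Q')(G) = Pow(Add(2, 1), 2) = Pow(3, 2) = 9)
Add(Mul(Function('Z')(2), 9), Mul(Add(-55, Mul(-1, Function('k')(-3, -8))), Function('Q')(-11))) = Add(Mul(2, 9), Mul(Add(-55, Mul(-1, Add(-4, Mul(10, -8)))), 9)) = Add(18, Mul(Add(-55, Mul(-1, Add(-4, -80))), 9)) = Add(18, Mul(Add(-55, Mul(-1, -84)), 9)) = Add(18, Mul(Add(-55, 84), 9)) = Add(18, Mul(29, 9)) = Add(18, 261) = 279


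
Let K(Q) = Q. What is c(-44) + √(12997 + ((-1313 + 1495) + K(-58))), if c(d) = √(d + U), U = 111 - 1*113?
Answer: √13121 + I*√46 ≈ 114.55 + 6.7823*I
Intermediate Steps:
U = -2 (U = 111 - 113 = -2)
c(d) = √(-2 + d) (c(d) = √(d - 2) = √(-2 + d))
c(-44) + √(12997 + ((-1313 + 1495) + K(-58))) = √(-2 - 44) + √(12997 + ((-1313 + 1495) - 58)) = √(-46) + √(12997 + (182 - 58)) = I*√46 + √(12997 + 124) = I*√46 + √13121 = √13121 + I*√46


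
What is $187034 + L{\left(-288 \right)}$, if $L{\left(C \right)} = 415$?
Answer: $187449$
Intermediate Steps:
$187034 + L{\left(-288 \right)} = 187034 + 415 = 187449$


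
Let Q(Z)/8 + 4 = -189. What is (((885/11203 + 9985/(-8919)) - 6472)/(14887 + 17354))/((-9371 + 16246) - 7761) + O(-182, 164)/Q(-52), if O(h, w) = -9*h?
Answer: -1168567642669180645/1101742315509305052 ≈ -1.0607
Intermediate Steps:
Q(Z) = -1544 (Q(Z) = -32 + 8*(-189) = -32 - 1512 = -1544)
(((885/11203 + 9985/(-8919)) - 6472)/(14887 + 17354))/((-9371 + 16246) - 7761) + O(-182, 164)/Q(-52) = (((885/11203 + 9985/(-8919)) - 6472)/(14887 + 17354))/((-9371 + 16246) - 7761) - 9*(-182)/(-1544) = (((885*(1/11203) + 9985*(-1/8919)) - 6472)/32241)/(6875 - 7761) + 1638*(-1/1544) = (((885/11203 - 9985/8919) - 6472)*(1/32241))/(-886) - 819/772 = ((-103968640/99919557 - 6472)*(1/32241))*(-1/886) - 819/772 = -646783341544/99919557*1/32241*(-1/886) - 819/772 = -646783341544/3221506437237*(-1/886) - 819/772 = 323391670772/1427127351695991 - 819/772 = -1168567642669180645/1101742315509305052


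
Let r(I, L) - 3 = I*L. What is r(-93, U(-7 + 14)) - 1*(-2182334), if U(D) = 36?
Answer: 2178989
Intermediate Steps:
r(I, L) = 3 + I*L
r(-93, U(-7 + 14)) - 1*(-2182334) = (3 - 93*36) - 1*(-2182334) = (3 - 3348) + 2182334 = -3345 + 2182334 = 2178989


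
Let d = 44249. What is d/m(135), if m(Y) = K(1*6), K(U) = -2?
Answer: -44249/2 ≈ -22125.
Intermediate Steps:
m(Y) = -2
d/m(135) = 44249/(-2) = 44249*(-1/2) = -44249/2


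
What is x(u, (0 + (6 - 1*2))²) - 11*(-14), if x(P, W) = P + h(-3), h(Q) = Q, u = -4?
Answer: 147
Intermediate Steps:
x(P, W) = -3 + P (x(P, W) = P - 3 = -3 + P)
x(u, (0 + (6 - 1*2))²) - 11*(-14) = (-3 - 4) - 11*(-14) = -7 + 154 = 147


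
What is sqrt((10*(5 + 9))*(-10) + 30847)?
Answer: sqrt(29447) ≈ 171.60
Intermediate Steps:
sqrt((10*(5 + 9))*(-10) + 30847) = sqrt((10*14)*(-10) + 30847) = sqrt(140*(-10) + 30847) = sqrt(-1400 + 30847) = sqrt(29447)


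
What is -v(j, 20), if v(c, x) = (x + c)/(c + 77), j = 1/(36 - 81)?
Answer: -899/3464 ≈ -0.25953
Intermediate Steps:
j = -1/45 (j = 1/(-45) = -1/45 ≈ -0.022222)
v(c, x) = (c + x)/(77 + c)
-v(j, 20) = -(-1/45 + 20)/(77 - 1/45) = -899/(3464/45*45) = -45*899/(3464*45) = -1*899/3464 = -899/3464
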